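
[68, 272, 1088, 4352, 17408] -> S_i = 68*4^i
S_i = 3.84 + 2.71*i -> [3.84, 6.55, 9.26, 11.97, 14.68]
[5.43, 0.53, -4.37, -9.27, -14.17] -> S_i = 5.43 + -4.90*i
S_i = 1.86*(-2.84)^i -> [1.86, -5.28, 15.0, -42.61, 121.0]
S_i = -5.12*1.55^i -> [-5.12, -7.94, -12.3, -19.07, -29.55]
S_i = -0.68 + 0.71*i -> [-0.68, 0.03, 0.74, 1.45, 2.16]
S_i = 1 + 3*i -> [1, 4, 7, 10, 13]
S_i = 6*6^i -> [6, 36, 216, 1296, 7776]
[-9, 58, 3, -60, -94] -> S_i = Random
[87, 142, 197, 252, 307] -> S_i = 87 + 55*i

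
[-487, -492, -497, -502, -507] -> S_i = -487 + -5*i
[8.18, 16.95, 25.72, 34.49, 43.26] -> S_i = 8.18 + 8.77*i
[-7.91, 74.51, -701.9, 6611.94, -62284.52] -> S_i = -7.91*(-9.42)^i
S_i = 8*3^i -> [8, 24, 72, 216, 648]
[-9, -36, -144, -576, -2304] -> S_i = -9*4^i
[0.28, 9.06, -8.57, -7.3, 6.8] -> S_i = Random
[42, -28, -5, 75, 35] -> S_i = Random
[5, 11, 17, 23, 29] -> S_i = 5 + 6*i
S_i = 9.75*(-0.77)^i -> [9.75, -7.51, 5.78, -4.45, 3.43]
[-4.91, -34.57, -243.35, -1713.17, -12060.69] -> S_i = -4.91*7.04^i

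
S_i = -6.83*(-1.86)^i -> [-6.83, 12.7, -23.63, 43.95, -81.75]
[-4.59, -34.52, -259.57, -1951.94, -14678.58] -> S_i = -4.59*7.52^i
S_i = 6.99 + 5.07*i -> [6.99, 12.06, 17.13, 22.2, 27.27]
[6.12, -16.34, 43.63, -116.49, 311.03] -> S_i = 6.12*(-2.67)^i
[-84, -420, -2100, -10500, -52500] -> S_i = -84*5^i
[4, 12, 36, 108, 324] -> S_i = 4*3^i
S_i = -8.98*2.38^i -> [-8.98, -21.37, -50.87, -121.06, -288.13]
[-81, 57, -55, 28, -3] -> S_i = Random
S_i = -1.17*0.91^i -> [-1.17, -1.06, -0.97, -0.88, -0.8]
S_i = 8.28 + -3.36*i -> [8.28, 4.92, 1.56, -1.8, -5.16]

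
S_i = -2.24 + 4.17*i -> [-2.24, 1.93, 6.1, 10.27, 14.44]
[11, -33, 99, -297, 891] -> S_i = 11*-3^i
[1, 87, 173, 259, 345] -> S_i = 1 + 86*i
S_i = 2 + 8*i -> [2, 10, 18, 26, 34]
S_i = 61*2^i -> [61, 122, 244, 488, 976]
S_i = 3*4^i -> [3, 12, 48, 192, 768]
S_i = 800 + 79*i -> [800, 879, 958, 1037, 1116]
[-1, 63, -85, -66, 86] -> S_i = Random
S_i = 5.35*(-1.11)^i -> [5.35, -5.94, 6.59, -7.32, 8.12]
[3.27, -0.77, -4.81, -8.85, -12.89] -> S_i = 3.27 + -4.04*i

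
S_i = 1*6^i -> [1, 6, 36, 216, 1296]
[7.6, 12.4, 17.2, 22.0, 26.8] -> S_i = 7.60 + 4.80*i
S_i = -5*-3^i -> [-5, 15, -45, 135, -405]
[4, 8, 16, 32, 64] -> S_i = 4*2^i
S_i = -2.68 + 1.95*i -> [-2.68, -0.73, 1.22, 3.17, 5.12]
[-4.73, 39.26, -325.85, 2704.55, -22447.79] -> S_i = -4.73*(-8.30)^i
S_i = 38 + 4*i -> [38, 42, 46, 50, 54]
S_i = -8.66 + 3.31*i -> [-8.66, -5.35, -2.04, 1.27, 4.58]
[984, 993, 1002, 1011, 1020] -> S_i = 984 + 9*i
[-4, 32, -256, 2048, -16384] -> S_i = -4*-8^i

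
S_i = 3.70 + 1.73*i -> [3.7, 5.43, 7.16, 8.89, 10.62]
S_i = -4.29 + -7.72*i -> [-4.29, -12.01, -19.73, -27.45, -35.17]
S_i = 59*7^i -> [59, 413, 2891, 20237, 141659]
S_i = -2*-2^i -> [-2, 4, -8, 16, -32]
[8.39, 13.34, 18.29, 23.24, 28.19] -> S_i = 8.39 + 4.95*i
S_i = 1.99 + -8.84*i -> [1.99, -6.85, -15.69, -24.53, -33.37]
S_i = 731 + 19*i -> [731, 750, 769, 788, 807]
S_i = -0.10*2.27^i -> [-0.1, -0.23, -0.52, -1.17, -2.66]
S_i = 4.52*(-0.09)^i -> [4.52, -0.41, 0.04, -0.0, 0.0]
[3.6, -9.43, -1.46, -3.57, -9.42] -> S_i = Random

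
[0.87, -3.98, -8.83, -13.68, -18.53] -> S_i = 0.87 + -4.85*i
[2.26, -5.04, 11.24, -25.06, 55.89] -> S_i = 2.26*(-2.23)^i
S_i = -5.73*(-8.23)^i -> [-5.73, 47.16, -388.11, 3194.14, -26287.78]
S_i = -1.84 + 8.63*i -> [-1.84, 6.79, 15.42, 24.05, 32.68]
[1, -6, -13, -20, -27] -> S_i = 1 + -7*i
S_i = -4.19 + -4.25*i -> [-4.19, -8.44, -12.69, -16.94, -21.19]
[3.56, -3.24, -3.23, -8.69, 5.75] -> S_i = Random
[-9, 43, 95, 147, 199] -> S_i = -9 + 52*i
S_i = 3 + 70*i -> [3, 73, 143, 213, 283]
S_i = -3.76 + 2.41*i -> [-3.76, -1.35, 1.06, 3.47, 5.88]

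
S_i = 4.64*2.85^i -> [4.64, 13.22, 37.69, 107.41, 306.12]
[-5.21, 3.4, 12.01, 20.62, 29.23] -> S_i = -5.21 + 8.61*i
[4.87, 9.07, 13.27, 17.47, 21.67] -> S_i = 4.87 + 4.20*i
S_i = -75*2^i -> [-75, -150, -300, -600, -1200]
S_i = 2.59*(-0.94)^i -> [2.59, -2.43, 2.29, -2.15, 2.02]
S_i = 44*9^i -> [44, 396, 3564, 32076, 288684]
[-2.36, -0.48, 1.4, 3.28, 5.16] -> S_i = -2.36 + 1.88*i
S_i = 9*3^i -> [9, 27, 81, 243, 729]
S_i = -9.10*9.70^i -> [-9.1, -88.27, -856.22, -8305.32, -80561.65]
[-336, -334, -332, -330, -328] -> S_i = -336 + 2*i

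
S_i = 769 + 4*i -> [769, 773, 777, 781, 785]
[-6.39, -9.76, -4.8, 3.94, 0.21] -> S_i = Random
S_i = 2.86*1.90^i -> [2.86, 5.43, 10.32, 19.62, 37.27]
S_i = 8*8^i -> [8, 64, 512, 4096, 32768]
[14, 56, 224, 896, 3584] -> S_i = 14*4^i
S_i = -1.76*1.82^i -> [-1.76, -3.2, -5.83, -10.61, -19.31]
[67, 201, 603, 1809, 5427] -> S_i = 67*3^i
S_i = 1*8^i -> [1, 8, 64, 512, 4096]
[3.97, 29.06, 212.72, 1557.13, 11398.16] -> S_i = 3.97*7.32^i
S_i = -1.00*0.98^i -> [-1.0, -0.98, -0.96, -0.94, -0.92]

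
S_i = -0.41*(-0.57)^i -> [-0.41, 0.23, -0.13, 0.08, -0.04]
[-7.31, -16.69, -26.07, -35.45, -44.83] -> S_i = -7.31 + -9.38*i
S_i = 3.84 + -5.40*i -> [3.84, -1.56, -6.96, -12.36, -17.76]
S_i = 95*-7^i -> [95, -665, 4655, -32585, 228095]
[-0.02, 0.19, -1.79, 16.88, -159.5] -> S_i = -0.02*(-9.45)^i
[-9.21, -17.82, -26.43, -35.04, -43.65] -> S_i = -9.21 + -8.61*i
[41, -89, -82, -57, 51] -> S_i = Random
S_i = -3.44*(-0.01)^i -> [-3.44, 0.03, -0.0, 0.0, -0.0]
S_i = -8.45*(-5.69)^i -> [-8.45, 48.08, -273.58, 1556.66, -8857.39]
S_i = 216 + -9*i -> [216, 207, 198, 189, 180]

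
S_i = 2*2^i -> [2, 4, 8, 16, 32]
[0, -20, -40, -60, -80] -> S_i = 0 + -20*i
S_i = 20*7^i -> [20, 140, 980, 6860, 48020]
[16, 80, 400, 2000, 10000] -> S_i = 16*5^i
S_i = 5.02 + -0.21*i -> [5.02, 4.81, 4.6, 4.39, 4.18]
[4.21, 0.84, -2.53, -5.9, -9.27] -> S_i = 4.21 + -3.37*i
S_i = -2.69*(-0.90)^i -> [-2.69, 2.42, -2.18, 1.96, -1.76]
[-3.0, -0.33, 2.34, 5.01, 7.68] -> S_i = -3.00 + 2.67*i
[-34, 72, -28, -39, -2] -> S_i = Random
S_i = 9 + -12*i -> [9, -3, -15, -27, -39]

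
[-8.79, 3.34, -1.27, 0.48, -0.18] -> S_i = -8.79*(-0.38)^i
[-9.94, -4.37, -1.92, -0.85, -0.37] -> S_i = -9.94*0.44^i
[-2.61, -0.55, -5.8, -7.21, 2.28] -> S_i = Random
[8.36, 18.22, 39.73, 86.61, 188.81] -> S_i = 8.36*2.18^i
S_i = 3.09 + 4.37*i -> [3.09, 7.46, 11.83, 16.2, 20.57]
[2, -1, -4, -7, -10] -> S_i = 2 + -3*i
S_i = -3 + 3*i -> [-3, 0, 3, 6, 9]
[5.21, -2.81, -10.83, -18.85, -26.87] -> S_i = 5.21 + -8.02*i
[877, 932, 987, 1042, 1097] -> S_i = 877 + 55*i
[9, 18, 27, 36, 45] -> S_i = 9 + 9*i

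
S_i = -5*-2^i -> [-5, 10, -20, 40, -80]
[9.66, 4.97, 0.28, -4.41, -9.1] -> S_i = 9.66 + -4.69*i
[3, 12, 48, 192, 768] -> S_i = 3*4^i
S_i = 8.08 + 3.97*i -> [8.08, 12.05, 16.02, 19.99, 23.96]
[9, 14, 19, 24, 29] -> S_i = 9 + 5*i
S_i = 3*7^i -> [3, 21, 147, 1029, 7203]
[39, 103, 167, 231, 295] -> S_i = 39 + 64*i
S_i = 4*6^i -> [4, 24, 144, 864, 5184]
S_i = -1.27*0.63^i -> [-1.27, -0.8, -0.5, -0.32, -0.2]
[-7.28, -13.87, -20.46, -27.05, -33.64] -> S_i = -7.28 + -6.59*i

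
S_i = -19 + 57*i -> [-19, 38, 95, 152, 209]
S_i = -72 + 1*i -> [-72, -71, -70, -69, -68]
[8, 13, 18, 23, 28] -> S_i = 8 + 5*i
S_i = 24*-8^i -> [24, -192, 1536, -12288, 98304]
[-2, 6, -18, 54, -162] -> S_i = -2*-3^i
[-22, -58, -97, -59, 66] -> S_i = Random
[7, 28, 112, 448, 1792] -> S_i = 7*4^i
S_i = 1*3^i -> [1, 3, 9, 27, 81]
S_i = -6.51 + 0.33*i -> [-6.51, -6.18, -5.85, -5.52, -5.19]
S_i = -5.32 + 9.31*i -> [-5.32, 3.99, 13.3, 22.61, 31.92]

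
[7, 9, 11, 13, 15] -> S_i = 7 + 2*i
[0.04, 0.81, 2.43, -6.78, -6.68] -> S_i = Random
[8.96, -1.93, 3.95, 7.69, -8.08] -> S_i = Random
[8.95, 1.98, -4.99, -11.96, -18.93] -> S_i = 8.95 + -6.97*i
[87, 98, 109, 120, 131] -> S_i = 87 + 11*i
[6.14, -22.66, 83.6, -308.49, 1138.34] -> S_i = 6.14*(-3.69)^i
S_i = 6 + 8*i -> [6, 14, 22, 30, 38]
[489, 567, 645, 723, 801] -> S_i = 489 + 78*i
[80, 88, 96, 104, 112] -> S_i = 80 + 8*i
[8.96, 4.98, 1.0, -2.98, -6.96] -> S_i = 8.96 + -3.98*i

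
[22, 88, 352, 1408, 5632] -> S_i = 22*4^i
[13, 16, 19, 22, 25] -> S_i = 13 + 3*i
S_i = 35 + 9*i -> [35, 44, 53, 62, 71]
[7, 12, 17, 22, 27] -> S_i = 7 + 5*i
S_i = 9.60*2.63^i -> [9.6, 25.25, 66.4, 174.64, 459.3]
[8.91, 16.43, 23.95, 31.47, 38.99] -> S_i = 8.91 + 7.52*i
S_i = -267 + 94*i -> [-267, -173, -79, 15, 109]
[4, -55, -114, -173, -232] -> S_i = 4 + -59*i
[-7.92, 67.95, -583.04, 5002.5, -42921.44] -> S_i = -7.92*(-8.58)^i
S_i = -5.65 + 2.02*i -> [-5.65, -3.63, -1.61, 0.41, 2.43]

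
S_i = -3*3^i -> [-3, -9, -27, -81, -243]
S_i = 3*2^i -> [3, 6, 12, 24, 48]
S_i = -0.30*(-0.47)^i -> [-0.3, 0.14, -0.07, 0.03, -0.01]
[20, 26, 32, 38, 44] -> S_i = 20 + 6*i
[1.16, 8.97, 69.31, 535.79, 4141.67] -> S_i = 1.16*7.73^i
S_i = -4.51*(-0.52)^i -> [-4.51, 2.35, -1.22, 0.63, -0.33]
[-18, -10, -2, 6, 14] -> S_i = -18 + 8*i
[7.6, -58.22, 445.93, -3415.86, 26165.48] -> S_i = 7.60*(-7.66)^i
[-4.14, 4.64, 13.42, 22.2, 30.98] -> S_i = -4.14 + 8.78*i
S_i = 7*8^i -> [7, 56, 448, 3584, 28672]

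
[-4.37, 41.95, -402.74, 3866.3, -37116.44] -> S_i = -4.37*(-9.60)^i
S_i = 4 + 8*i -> [4, 12, 20, 28, 36]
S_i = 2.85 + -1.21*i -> [2.85, 1.64, 0.43, -0.78, -1.99]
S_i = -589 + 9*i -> [-589, -580, -571, -562, -553]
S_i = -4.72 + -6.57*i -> [-4.72, -11.29, -17.86, -24.43, -31.0]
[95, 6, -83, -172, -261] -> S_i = 95 + -89*i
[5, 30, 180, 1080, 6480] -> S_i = 5*6^i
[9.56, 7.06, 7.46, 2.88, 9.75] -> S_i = Random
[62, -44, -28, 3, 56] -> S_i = Random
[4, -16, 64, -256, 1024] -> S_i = 4*-4^i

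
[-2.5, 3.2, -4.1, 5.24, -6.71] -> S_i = -2.50*(-1.28)^i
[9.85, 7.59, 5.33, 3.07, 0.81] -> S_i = 9.85 + -2.26*i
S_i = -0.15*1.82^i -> [-0.15, -0.27, -0.5, -0.9, -1.65]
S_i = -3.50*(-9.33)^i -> [-3.5, 32.66, -304.67, 2842.58, -26521.29]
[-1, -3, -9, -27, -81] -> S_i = -1*3^i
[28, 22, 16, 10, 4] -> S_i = 28 + -6*i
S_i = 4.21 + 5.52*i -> [4.21, 9.73, 15.25, 20.77, 26.29]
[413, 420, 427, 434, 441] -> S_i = 413 + 7*i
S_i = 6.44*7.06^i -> [6.44, 45.47, 320.99, 2266.21, 15999.44]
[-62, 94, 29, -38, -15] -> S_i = Random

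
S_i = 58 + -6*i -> [58, 52, 46, 40, 34]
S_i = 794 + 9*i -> [794, 803, 812, 821, 830]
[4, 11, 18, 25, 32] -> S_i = 4 + 7*i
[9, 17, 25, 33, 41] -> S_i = 9 + 8*i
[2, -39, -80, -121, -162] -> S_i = 2 + -41*i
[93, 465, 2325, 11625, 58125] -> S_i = 93*5^i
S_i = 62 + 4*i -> [62, 66, 70, 74, 78]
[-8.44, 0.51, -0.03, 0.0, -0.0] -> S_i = -8.44*(-0.06)^i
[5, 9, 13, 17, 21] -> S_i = 5 + 4*i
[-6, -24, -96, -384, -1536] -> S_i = -6*4^i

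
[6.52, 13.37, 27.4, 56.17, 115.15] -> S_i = 6.52*2.05^i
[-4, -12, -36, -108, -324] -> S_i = -4*3^i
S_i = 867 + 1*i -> [867, 868, 869, 870, 871]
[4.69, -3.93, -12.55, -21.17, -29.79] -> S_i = 4.69 + -8.62*i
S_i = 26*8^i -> [26, 208, 1664, 13312, 106496]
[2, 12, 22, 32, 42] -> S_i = 2 + 10*i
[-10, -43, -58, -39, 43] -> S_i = Random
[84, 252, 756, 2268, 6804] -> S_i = 84*3^i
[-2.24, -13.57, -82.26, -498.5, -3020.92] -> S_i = -2.24*6.06^i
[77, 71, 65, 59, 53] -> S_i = 77 + -6*i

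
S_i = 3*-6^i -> [3, -18, 108, -648, 3888]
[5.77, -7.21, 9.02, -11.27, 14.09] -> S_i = 5.77*(-1.25)^i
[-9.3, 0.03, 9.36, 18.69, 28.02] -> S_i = -9.30 + 9.33*i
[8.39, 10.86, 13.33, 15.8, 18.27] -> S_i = 8.39 + 2.47*i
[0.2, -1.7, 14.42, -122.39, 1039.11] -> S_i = 0.20*(-8.49)^i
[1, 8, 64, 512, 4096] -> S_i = 1*8^i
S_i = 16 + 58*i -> [16, 74, 132, 190, 248]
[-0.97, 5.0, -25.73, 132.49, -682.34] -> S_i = -0.97*(-5.15)^i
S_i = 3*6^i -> [3, 18, 108, 648, 3888]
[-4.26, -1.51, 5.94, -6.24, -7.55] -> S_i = Random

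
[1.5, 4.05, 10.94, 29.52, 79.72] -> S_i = 1.50*2.70^i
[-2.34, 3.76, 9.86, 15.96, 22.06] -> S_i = -2.34 + 6.10*i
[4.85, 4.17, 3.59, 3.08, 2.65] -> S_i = 4.85*0.86^i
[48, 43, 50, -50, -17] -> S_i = Random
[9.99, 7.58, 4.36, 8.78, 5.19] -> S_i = Random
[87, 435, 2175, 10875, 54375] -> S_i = 87*5^i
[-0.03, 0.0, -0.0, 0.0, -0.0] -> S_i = -0.03*(-0.10)^i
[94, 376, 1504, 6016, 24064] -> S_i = 94*4^i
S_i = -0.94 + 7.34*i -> [-0.94, 6.4, 13.74, 21.08, 28.42]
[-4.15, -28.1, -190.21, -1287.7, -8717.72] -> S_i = -4.15*6.77^i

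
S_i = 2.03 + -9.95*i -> [2.03, -7.92, -17.87, -27.82, -37.77]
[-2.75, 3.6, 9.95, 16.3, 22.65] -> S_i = -2.75 + 6.35*i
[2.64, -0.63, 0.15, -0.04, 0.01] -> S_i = 2.64*(-0.24)^i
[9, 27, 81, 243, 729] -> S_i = 9*3^i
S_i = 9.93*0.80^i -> [9.93, 7.94, 6.36, 5.08, 4.07]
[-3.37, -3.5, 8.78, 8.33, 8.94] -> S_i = Random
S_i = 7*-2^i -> [7, -14, 28, -56, 112]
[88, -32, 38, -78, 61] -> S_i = Random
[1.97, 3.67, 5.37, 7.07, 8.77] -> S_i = 1.97 + 1.70*i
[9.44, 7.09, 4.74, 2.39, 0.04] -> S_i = 9.44 + -2.35*i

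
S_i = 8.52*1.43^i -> [8.52, 12.18, 17.42, 24.91, 35.63]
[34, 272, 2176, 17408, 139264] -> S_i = 34*8^i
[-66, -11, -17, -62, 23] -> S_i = Random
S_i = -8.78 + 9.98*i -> [-8.78, 1.2, 11.18, 21.16, 31.14]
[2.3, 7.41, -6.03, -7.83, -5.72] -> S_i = Random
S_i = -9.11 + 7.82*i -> [-9.11, -1.29, 6.53, 14.35, 22.17]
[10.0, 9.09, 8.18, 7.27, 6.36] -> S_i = 10.00 + -0.91*i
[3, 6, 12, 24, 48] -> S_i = 3*2^i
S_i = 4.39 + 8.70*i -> [4.39, 13.09, 21.79, 30.49, 39.19]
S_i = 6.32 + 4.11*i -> [6.32, 10.43, 14.54, 18.65, 22.76]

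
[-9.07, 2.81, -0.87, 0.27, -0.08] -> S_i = -9.07*(-0.31)^i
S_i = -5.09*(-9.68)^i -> [-5.09, 49.27, -476.95, 4616.83, -44690.91]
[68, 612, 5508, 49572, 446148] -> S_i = 68*9^i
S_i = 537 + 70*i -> [537, 607, 677, 747, 817]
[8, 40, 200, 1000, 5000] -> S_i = 8*5^i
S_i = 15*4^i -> [15, 60, 240, 960, 3840]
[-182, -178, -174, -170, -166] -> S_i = -182 + 4*i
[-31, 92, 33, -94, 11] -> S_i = Random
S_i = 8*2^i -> [8, 16, 32, 64, 128]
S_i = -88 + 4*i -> [-88, -84, -80, -76, -72]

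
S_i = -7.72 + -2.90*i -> [-7.72, -10.62, -13.52, -16.42, -19.32]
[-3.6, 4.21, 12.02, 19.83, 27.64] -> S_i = -3.60 + 7.81*i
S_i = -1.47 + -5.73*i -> [-1.47, -7.2, -12.93, -18.66, -24.39]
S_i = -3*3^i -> [-3, -9, -27, -81, -243]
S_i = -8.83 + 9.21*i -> [-8.83, 0.38, 9.59, 18.8, 28.01]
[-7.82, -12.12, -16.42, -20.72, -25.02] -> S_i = -7.82 + -4.30*i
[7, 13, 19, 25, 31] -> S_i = 7 + 6*i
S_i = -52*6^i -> [-52, -312, -1872, -11232, -67392]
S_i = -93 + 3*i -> [-93, -90, -87, -84, -81]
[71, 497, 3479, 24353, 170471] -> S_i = 71*7^i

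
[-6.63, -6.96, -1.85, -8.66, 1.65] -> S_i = Random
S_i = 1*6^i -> [1, 6, 36, 216, 1296]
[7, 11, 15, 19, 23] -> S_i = 7 + 4*i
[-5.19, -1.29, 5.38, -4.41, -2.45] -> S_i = Random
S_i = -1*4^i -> [-1, -4, -16, -64, -256]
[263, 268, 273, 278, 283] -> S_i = 263 + 5*i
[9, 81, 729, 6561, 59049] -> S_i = 9*9^i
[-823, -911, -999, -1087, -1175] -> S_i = -823 + -88*i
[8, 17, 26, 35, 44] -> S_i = 8 + 9*i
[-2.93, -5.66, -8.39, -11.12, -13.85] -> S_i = -2.93 + -2.73*i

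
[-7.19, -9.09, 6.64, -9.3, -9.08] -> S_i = Random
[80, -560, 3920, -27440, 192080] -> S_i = 80*-7^i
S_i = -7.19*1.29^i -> [-7.19, -9.28, -11.96, -15.43, -19.91]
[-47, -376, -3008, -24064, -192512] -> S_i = -47*8^i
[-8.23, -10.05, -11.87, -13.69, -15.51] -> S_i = -8.23 + -1.82*i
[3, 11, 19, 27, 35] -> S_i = 3 + 8*i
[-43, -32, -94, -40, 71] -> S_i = Random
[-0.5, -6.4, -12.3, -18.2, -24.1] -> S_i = -0.50 + -5.90*i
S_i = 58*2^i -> [58, 116, 232, 464, 928]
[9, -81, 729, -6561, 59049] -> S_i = 9*-9^i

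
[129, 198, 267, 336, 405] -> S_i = 129 + 69*i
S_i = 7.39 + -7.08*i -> [7.39, 0.31, -6.77, -13.85, -20.93]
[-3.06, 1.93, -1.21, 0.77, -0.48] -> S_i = -3.06*(-0.63)^i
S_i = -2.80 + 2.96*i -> [-2.8, 0.16, 3.12, 6.08, 9.04]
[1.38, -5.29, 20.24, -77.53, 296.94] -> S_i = 1.38*(-3.83)^i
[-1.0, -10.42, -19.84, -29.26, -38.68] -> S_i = -1.00 + -9.42*i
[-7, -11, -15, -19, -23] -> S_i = -7 + -4*i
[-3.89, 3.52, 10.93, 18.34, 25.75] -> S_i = -3.89 + 7.41*i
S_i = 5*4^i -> [5, 20, 80, 320, 1280]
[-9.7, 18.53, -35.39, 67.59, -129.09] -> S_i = -9.70*(-1.91)^i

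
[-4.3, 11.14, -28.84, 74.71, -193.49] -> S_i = -4.30*(-2.59)^i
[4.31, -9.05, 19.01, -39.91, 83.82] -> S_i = 4.31*(-2.10)^i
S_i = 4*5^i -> [4, 20, 100, 500, 2500]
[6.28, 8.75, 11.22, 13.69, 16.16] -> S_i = 6.28 + 2.47*i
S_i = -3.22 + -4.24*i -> [-3.22, -7.46, -11.7, -15.94, -20.18]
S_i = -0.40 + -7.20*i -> [-0.4, -7.6, -14.8, -22.0, -29.2]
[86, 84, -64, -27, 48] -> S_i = Random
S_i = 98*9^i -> [98, 882, 7938, 71442, 642978]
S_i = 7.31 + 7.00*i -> [7.31, 14.31, 21.31, 28.31, 35.31]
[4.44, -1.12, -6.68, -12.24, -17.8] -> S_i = 4.44 + -5.56*i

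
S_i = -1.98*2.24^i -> [-1.98, -4.44, -9.93, -22.25, -49.85]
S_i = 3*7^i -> [3, 21, 147, 1029, 7203]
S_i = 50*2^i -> [50, 100, 200, 400, 800]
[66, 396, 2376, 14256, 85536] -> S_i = 66*6^i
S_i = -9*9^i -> [-9, -81, -729, -6561, -59049]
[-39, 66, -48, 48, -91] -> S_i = Random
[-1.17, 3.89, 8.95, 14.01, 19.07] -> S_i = -1.17 + 5.06*i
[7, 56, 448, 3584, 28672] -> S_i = 7*8^i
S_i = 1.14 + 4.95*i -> [1.14, 6.09, 11.04, 15.99, 20.94]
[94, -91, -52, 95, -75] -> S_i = Random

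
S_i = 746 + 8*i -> [746, 754, 762, 770, 778]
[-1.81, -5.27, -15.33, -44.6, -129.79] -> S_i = -1.81*2.91^i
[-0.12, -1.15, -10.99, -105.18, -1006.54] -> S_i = -0.12*9.57^i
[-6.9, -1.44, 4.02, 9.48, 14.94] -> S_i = -6.90 + 5.46*i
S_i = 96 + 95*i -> [96, 191, 286, 381, 476]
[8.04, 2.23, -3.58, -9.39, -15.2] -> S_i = 8.04 + -5.81*i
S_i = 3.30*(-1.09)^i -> [3.3, -3.6, 3.92, -4.27, 4.66]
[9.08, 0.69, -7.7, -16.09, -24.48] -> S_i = 9.08 + -8.39*i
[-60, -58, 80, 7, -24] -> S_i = Random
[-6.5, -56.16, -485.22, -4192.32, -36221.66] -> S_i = -6.50*8.64^i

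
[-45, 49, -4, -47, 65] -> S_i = Random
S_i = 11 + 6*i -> [11, 17, 23, 29, 35]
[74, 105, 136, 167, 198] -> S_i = 74 + 31*i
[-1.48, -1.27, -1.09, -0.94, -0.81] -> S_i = -1.48*0.86^i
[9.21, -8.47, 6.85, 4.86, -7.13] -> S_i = Random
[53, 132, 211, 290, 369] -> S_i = 53 + 79*i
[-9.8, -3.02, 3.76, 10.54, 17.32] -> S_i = -9.80 + 6.78*i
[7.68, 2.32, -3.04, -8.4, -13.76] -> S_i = 7.68 + -5.36*i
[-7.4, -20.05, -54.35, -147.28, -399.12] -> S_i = -7.40*2.71^i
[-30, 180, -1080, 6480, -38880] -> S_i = -30*-6^i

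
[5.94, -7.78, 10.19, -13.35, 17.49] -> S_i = 5.94*(-1.31)^i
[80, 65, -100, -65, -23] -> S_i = Random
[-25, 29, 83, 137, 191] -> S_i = -25 + 54*i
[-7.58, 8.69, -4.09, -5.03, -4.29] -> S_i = Random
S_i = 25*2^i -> [25, 50, 100, 200, 400]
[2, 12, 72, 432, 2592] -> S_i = 2*6^i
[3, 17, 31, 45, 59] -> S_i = 3 + 14*i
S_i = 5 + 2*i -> [5, 7, 9, 11, 13]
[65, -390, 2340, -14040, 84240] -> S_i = 65*-6^i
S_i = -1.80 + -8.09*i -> [-1.8, -9.89, -17.98, -26.07, -34.16]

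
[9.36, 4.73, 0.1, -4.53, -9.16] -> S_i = 9.36 + -4.63*i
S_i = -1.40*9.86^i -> [-1.4, -13.8, -136.11, -1342.02, -13232.31]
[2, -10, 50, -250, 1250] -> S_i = 2*-5^i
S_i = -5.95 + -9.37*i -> [-5.95, -15.32, -24.69, -34.06, -43.43]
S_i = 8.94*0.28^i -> [8.94, 2.5, 0.7, 0.2, 0.05]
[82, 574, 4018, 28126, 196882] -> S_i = 82*7^i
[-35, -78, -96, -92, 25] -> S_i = Random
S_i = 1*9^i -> [1, 9, 81, 729, 6561]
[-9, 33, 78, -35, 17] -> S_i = Random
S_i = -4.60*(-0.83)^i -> [-4.6, 3.82, -3.17, 2.63, -2.18]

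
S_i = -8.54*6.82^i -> [-8.54, -58.24, -397.22, -2709.01, -18475.46]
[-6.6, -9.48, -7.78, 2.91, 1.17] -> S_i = Random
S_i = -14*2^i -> [-14, -28, -56, -112, -224]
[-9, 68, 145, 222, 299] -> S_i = -9 + 77*i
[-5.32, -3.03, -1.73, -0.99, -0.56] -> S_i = -5.32*0.57^i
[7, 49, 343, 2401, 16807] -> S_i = 7*7^i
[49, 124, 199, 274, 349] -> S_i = 49 + 75*i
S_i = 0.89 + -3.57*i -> [0.89, -2.68, -6.25, -9.82, -13.39]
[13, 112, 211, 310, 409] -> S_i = 13 + 99*i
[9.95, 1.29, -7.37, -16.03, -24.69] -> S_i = 9.95 + -8.66*i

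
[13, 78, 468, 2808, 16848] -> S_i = 13*6^i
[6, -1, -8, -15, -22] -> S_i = 6 + -7*i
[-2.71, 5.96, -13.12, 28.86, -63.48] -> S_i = -2.71*(-2.20)^i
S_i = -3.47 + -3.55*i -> [-3.47, -7.02, -10.57, -14.12, -17.67]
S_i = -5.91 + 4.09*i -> [-5.91, -1.82, 2.27, 6.36, 10.45]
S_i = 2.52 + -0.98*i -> [2.52, 1.54, 0.56, -0.42, -1.4]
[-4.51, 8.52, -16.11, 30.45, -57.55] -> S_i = -4.51*(-1.89)^i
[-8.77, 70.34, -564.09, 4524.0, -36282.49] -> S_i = -8.77*(-8.02)^i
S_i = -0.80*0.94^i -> [-0.8, -0.75, -0.71, -0.66, -0.62]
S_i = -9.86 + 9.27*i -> [-9.86, -0.59, 8.68, 17.95, 27.22]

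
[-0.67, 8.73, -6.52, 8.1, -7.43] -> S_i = Random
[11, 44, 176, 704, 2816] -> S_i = 11*4^i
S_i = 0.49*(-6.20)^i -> [0.49, -3.04, 18.84, -116.78, 724.04]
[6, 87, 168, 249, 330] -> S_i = 6 + 81*i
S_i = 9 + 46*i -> [9, 55, 101, 147, 193]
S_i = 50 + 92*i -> [50, 142, 234, 326, 418]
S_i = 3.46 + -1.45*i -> [3.46, 2.01, 0.56, -0.89, -2.34]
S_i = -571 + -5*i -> [-571, -576, -581, -586, -591]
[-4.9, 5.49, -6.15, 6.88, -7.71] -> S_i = -4.90*(-1.12)^i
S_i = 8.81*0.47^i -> [8.81, 4.14, 1.95, 0.91, 0.43]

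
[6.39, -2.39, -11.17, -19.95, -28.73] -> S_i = 6.39 + -8.78*i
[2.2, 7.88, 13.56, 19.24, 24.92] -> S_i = 2.20 + 5.68*i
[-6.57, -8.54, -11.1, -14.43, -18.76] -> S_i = -6.57*1.30^i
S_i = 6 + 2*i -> [6, 8, 10, 12, 14]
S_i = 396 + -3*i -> [396, 393, 390, 387, 384]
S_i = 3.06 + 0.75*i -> [3.06, 3.81, 4.56, 5.31, 6.06]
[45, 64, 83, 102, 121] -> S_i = 45 + 19*i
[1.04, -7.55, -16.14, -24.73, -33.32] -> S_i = 1.04 + -8.59*i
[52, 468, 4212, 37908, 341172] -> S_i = 52*9^i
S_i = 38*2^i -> [38, 76, 152, 304, 608]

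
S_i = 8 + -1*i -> [8, 7, 6, 5, 4]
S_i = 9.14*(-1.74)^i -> [9.14, -15.9, 27.67, -48.15, 83.78]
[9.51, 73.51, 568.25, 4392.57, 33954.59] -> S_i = 9.51*7.73^i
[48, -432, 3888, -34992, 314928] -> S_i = 48*-9^i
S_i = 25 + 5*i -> [25, 30, 35, 40, 45]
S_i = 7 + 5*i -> [7, 12, 17, 22, 27]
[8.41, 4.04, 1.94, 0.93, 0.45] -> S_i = 8.41*0.48^i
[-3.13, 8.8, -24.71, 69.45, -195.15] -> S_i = -3.13*(-2.81)^i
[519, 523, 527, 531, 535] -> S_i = 519 + 4*i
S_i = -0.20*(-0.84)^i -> [-0.2, 0.17, -0.14, 0.12, -0.1]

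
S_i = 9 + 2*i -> [9, 11, 13, 15, 17]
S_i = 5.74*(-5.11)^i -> [5.74, -29.33, 149.88, -765.9, 3913.77]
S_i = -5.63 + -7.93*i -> [-5.63, -13.56, -21.49, -29.42, -37.35]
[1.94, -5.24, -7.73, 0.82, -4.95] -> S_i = Random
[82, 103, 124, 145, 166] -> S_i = 82 + 21*i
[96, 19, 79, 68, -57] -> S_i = Random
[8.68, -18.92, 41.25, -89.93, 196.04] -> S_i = 8.68*(-2.18)^i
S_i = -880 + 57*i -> [-880, -823, -766, -709, -652]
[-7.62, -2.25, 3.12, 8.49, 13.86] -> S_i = -7.62 + 5.37*i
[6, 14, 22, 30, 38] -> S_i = 6 + 8*i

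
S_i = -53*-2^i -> [-53, 106, -212, 424, -848]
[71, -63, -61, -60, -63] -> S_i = Random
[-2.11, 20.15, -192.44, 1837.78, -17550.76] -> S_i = -2.11*(-9.55)^i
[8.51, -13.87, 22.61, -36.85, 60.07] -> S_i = 8.51*(-1.63)^i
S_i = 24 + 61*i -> [24, 85, 146, 207, 268]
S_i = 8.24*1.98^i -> [8.24, 16.32, 32.3, 63.96, 126.64]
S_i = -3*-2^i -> [-3, 6, -12, 24, -48]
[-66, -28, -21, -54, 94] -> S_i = Random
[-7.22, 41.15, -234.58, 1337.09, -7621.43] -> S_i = -7.22*(-5.70)^i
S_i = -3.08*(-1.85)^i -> [-3.08, 5.7, -10.54, 19.5, -36.08]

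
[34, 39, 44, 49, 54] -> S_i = 34 + 5*i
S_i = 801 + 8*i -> [801, 809, 817, 825, 833]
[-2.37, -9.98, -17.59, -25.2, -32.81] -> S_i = -2.37 + -7.61*i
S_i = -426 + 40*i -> [-426, -386, -346, -306, -266]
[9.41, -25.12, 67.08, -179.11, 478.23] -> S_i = 9.41*(-2.67)^i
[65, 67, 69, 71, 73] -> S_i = 65 + 2*i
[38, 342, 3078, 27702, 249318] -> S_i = 38*9^i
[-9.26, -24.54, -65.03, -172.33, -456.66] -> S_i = -9.26*2.65^i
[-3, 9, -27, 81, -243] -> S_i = -3*-3^i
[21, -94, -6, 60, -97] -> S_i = Random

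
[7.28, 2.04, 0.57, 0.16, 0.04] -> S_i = 7.28*0.28^i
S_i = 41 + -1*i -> [41, 40, 39, 38, 37]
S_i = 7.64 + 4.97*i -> [7.64, 12.61, 17.58, 22.55, 27.52]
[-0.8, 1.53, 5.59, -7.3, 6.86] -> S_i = Random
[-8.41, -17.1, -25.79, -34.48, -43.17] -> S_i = -8.41 + -8.69*i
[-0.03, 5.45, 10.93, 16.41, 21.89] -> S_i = -0.03 + 5.48*i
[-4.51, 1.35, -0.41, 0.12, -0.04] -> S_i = -4.51*(-0.30)^i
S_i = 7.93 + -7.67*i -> [7.93, 0.26, -7.41, -15.08, -22.75]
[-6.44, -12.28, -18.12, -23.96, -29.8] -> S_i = -6.44 + -5.84*i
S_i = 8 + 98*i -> [8, 106, 204, 302, 400]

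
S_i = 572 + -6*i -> [572, 566, 560, 554, 548]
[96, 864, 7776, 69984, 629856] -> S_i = 96*9^i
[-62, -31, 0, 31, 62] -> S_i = -62 + 31*i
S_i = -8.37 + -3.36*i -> [-8.37, -11.73, -15.09, -18.45, -21.81]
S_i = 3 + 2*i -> [3, 5, 7, 9, 11]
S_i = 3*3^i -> [3, 9, 27, 81, 243]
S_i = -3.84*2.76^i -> [-3.84, -10.6, -29.25, -80.73, -222.83]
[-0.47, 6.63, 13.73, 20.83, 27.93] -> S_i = -0.47 + 7.10*i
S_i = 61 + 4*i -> [61, 65, 69, 73, 77]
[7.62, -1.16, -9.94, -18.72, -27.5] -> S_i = 7.62 + -8.78*i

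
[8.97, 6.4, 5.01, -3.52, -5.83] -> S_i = Random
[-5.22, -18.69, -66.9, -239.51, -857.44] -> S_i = -5.22*3.58^i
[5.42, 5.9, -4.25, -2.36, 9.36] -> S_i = Random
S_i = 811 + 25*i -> [811, 836, 861, 886, 911]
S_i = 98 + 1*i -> [98, 99, 100, 101, 102]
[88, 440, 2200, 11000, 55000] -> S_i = 88*5^i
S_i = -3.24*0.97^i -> [-3.24, -3.14, -3.05, -2.96, -2.87]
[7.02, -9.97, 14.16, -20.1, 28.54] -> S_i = 7.02*(-1.42)^i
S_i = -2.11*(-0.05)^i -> [-2.11, 0.11, -0.01, 0.0, -0.0]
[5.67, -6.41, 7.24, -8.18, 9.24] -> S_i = 5.67*(-1.13)^i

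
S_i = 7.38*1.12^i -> [7.38, 8.27, 9.26, 10.37, 11.61]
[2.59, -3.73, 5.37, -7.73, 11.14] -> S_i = 2.59*(-1.44)^i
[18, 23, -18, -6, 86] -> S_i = Random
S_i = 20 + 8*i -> [20, 28, 36, 44, 52]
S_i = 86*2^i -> [86, 172, 344, 688, 1376]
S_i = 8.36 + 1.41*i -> [8.36, 9.77, 11.18, 12.59, 14.0]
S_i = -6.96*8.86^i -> [-6.96, -61.67, -546.36, -4840.72, -42888.82]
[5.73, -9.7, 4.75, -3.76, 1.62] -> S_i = Random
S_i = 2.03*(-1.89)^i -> [2.03, -3.84, 7.25, -13.71, 25.9]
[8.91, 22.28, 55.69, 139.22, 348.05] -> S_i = 8.91*2.50^i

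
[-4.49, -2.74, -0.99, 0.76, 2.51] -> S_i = -4.49 + 1.75*i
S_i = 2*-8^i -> [2, -16, 128, -1024, 8192]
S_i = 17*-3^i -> [17, -51, 153, -459, 1377]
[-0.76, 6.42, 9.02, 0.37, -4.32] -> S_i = Random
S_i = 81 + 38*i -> [81, 119, 157, 195, 233]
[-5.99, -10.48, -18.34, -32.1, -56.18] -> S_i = -5.99*1.75^i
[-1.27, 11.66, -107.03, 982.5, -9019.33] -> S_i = -1.27*(-9.18)^i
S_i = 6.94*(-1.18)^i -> [6.94, -8.19, 9.66, -11.4, 13.46]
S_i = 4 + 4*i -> [4, 8, 12, 16, 20]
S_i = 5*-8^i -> [5, -40, 320, -2560, 20480]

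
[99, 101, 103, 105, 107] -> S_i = 99 + 2*i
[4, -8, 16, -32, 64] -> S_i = 4*-2^i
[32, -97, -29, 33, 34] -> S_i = Random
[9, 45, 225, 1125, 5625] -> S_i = 9*5^i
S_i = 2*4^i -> [2, 8, 32, 128, 512]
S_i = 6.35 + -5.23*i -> [6.35, 1.12, -4.11, -9.34, -14.57]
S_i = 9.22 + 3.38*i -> [9.22, 12.6, 15.98, 19.36, 22.74]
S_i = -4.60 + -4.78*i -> [-4.6, -9.38, -14.16, -18.94, -23.72]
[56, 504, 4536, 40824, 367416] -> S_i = 56*9^i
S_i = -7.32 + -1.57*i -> [-7.32, -8.89, -10.46, -12.03, -13.6]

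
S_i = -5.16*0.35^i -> [-5.16, -1.81, -0.63, -0.22, -0.08]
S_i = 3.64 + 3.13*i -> [3.64, 6.77, 9.9, 13.03, 16.16]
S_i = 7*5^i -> [7, 35, 175, 875, 4375]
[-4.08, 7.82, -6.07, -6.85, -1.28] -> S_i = Random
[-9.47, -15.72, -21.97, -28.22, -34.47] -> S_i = -9.47 + -6.25*i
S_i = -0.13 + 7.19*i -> [-0.13, 7.06, 14.25, 21.44, 28.63]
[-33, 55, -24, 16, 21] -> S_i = Random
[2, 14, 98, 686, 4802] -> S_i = 2*7^i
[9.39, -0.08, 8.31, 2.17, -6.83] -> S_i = Random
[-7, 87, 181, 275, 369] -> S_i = -7 + 94*i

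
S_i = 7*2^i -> [7, 14, 28, 56, 112]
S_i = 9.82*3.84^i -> [9.82, 37.71, 144.8, 556.04, 2135.19]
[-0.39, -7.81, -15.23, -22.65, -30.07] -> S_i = -0.39 + -7.42*i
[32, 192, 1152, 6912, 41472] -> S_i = 32*6^i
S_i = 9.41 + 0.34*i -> [9.41, 9.75, 10.09, 10.43, 10.77]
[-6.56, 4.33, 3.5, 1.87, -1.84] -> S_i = Random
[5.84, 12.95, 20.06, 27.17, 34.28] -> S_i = 5.84 + 7.11*i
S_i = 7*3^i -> [7, 21, 63, 189, 567]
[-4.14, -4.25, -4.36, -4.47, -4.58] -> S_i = -4.14 + -0.11*i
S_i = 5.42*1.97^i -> [5.42, 10.68, 21.03, 41.44, 81.63]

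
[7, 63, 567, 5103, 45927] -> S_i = 7*9^i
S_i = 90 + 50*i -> [90, 140, 190, 240, 290]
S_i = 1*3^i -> [1, 3, 9, 27, 81]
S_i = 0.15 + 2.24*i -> [0.15, 2.39, 4.63, 6.87, 9.11]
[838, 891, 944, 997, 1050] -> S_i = 838 + 53*i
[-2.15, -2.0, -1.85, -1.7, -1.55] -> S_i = -2.15 + 0.15*i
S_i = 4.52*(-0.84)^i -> [4.52, -3.8, 3.19, -2.68, 2.25]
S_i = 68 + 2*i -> [68, 70, 72, 74, 76]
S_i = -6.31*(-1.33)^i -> [-6.31, 8.39, -11.16, 14.85, -19.74]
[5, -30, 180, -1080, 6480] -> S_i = 5*-6^i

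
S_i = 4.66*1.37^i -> [4.66, 6.38, 8.75, 11.98, 16.42]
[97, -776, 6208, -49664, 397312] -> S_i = 97*-8^i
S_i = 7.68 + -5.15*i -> [7.68, 2.53, -2.62, -7.77, -12.92]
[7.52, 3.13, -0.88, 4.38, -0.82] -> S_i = Random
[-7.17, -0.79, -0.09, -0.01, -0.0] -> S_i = -7.17*0.11^i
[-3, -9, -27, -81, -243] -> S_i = -3*3^i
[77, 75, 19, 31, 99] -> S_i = Random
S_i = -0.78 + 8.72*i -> [-0.78, 7.94, 16.66, 25.38, 34.1]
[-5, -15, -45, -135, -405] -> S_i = -5*3^i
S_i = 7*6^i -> [7, 42, 252, 1512, 9072]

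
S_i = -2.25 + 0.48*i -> [-2.25, -1.77, -1.29, -0.81, -0.33]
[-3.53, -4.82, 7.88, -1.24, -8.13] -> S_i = Random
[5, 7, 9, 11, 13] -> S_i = 5 + 2*i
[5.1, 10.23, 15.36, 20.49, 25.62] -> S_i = 5.10 + 5.13*i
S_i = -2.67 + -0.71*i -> [-2.67, -3.38, -4.09, -4.8, -5.51]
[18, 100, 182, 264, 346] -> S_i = 18 + 82*i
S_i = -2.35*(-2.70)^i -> [-2.35, 6.35, -17.13, 46.26, -124.89]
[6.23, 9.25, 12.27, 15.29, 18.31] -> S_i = 6.23 + 3.02*i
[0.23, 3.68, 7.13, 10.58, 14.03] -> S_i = 0.23 + 3.45*i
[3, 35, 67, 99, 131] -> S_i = 3 + 32*i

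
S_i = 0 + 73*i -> [0, 73, 146, 219, 292]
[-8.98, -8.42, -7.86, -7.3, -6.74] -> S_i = -8.98 + 0.56*i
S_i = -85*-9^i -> [-85, 765, -6885, 61965, -557685]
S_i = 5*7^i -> [5, 35, 245, 1715, 12005]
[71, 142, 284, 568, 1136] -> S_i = 71*2^i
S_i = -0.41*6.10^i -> [-0.41, -2.5, -15.26, -93.06, -567.68]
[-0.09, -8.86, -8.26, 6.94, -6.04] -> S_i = Random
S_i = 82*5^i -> [82, 410, 2050, 10250, 51250]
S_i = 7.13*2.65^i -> [7.13, 18.89, 50.07, 132.69, 351.62]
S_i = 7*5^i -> [7, 35, 175, 875, 4375]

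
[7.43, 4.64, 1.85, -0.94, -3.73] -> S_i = 7.43 + -2.79*i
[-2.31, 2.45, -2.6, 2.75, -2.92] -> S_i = -2.31*(-1.06)^i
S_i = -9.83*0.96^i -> [-9.83, -9.44, -9.06, -8.7, -8.35]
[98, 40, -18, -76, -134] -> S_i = 98 + -58*i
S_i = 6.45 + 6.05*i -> [6.45, 12.5, 18.55, 24.6, 30.65]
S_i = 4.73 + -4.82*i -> [4.73, -0.09, -4.91, -9.73, -14.55]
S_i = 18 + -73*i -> [18, -55, -128, -201, -274]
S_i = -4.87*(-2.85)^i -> [-4.87, 13.88, -39.56, 112.74, -321.3]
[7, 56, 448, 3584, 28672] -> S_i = 7*8^i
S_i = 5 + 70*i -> [5, 75, 145, 215, 285]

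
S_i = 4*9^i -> [4, 36, 324, 2916, 26244]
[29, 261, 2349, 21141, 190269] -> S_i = 29*9^i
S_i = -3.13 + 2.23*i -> [-3.13, -0.9, 1.33, 3.56, 5.79]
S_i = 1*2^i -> [1, 2, 4, 8, 16]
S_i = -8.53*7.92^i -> [-8.53, -67.56, -535.06, -4237.65, -33562.15]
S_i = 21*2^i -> [21, 42, 84, 168, 336]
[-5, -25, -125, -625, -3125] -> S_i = -5*5^i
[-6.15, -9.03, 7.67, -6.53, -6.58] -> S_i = Random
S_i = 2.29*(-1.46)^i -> [2.29, -3.34, 4.88, -7.13, 10.41]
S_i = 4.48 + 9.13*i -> [4.48, 13.61, 22.74, 31.87, 41.0]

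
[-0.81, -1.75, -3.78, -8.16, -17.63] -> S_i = -0.81*2.16^i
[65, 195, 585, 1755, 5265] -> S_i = 65*3^i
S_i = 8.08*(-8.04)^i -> [8.08, -64.96, 522.3, -4199.33, 33762.57]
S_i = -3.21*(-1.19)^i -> [-3.21, 3.82, -4.55, 5.41, -6.44]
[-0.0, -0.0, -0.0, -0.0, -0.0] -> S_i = -0.00*2.07^i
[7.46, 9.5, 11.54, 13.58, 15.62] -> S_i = 7.46 + 2.04*i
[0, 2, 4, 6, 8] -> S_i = 0 + 2*i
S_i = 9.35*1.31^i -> [9.35, 12.25, 16.05, 21.02, 27.54]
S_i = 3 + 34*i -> [3, 37, 71, 105, 139]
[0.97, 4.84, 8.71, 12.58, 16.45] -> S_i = 0.97 + 3.87*i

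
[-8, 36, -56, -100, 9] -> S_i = Random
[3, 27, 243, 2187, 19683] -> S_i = 3*9^i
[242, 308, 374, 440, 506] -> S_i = 242 + 66*i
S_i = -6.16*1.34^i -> [-6.16, -8.25, -11.06, -14.82, -19.86]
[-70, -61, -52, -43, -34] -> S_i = -70 + 9*i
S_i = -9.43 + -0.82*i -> [-9.43, -10.25, -11.07, -11.89, -12.71]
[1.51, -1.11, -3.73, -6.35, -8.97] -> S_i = 1.51 + -2.62*i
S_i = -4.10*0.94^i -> [-4.1, -3.85, -3.62, -3.41, -3.2]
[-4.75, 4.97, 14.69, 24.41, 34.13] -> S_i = -4.75 + 9.72*i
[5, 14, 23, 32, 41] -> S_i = 5 + 9*i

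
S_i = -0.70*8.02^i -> [-0.7, -5.61, -45.02, -361.09, -2895.98]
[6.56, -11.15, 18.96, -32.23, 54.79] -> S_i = 6.56*(-1.70)^i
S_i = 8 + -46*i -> [8, -38, -84, -130, -176]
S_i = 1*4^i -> [1, 4, 16, 64, 256]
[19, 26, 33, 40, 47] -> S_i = 19 + 7*i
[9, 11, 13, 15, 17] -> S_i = 9 + 2*i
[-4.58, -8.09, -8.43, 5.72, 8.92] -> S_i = Random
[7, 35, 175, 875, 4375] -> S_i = 7*5^i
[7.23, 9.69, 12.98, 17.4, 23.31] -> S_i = 7.23*1.34^i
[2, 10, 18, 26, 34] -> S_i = 2 + 8*i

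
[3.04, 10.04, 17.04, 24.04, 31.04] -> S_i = 3.04 + 7.00*i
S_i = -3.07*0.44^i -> [-3.07, -1.35, -0.59, -0.26, -0.12]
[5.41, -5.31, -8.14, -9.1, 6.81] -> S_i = Random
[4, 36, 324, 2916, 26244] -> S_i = 4*9^i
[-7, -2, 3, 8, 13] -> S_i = -7 + 5*i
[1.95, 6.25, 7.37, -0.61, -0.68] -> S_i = Random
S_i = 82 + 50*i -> [82, 132, 182, 232, 282]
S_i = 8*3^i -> [8, 24, 72, 216, 648]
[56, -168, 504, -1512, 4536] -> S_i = 56*-3^i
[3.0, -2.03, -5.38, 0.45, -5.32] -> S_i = Random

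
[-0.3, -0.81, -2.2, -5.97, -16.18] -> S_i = -0.30*2.71^i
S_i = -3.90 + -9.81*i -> [-3.9, -13.71, -23.52, -33.33, -43.14]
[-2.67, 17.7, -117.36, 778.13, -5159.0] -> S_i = -2.67*(-6.63)^i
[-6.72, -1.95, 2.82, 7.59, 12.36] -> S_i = -6.72 + 4.77*i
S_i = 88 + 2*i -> [88, 90, 92, 94, 96]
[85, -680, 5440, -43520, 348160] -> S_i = 85*-8^i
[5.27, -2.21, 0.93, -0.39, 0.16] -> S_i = 5.27*(-0.42)^i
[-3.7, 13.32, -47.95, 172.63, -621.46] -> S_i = -3.70*(-3.60)^i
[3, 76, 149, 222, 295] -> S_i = 3 + 73*i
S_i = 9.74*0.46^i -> [9.74, 4.48, 2.06, 0.95, 0.44]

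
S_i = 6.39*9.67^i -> [6.39, 61.79, 597.52, 5778.04, 55873.61]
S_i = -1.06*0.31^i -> [-1.06, -0.33, -0.1, -0.03, -0.01]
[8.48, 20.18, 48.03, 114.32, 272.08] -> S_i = 8.48*2.38^i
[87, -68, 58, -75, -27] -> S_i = Random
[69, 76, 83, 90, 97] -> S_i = 69 + 7*i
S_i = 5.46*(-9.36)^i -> [5.46, -51.11, 478.35, -4477.34, 41907.91]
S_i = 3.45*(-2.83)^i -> [3.45, -9.76, 27.63, -78.19, 221.29]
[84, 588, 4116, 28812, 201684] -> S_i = 84*7^i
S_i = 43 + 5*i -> [43, 48, 53, 58, 63]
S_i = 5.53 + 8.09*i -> [5.53, 13.62, 21.71, 29.8, 37.89]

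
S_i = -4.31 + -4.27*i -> [-4.31, -8.58, -12.85, -17.12, -21.39]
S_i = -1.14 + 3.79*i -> [-1.14, 2.65, 6.44, 10.23, 14.02]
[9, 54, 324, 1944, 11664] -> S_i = 9*6^i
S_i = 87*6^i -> [87, 522, 3132, 18792, 112752]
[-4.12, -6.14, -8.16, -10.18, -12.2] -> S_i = -4.12 + -2.02*i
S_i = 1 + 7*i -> [1, 8, 15, 22, 29]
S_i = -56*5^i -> [-56, -280, -1400, -7000, -35000]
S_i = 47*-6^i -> [47, -282, 1692, -10152, 60912]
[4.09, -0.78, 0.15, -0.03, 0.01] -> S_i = 4.09*(-0.19)^i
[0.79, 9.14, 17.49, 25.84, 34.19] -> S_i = 0.79 + 8.35*i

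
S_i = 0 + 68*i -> [0, 68, 136, 204, 272]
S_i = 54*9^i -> [54, 486, 4374, 39366, 354294]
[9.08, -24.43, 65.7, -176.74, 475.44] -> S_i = 9.08*(-2.69)^i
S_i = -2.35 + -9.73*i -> [-2.35, -12.08, -21.81, -31.54, -41.27]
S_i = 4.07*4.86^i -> [4.07, 19.78, 96.13, 467.2, 2270.59]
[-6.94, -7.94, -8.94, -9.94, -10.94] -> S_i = -6.94 + -1.00*i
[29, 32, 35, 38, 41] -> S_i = 29 + 3*i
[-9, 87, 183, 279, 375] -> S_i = -9 + 96*i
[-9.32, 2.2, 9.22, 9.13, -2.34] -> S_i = Random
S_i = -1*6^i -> [-1, -6, -36, -216, -1296]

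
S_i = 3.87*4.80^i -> [3.87, 18.58, 89.16, 427.99, 2054.36]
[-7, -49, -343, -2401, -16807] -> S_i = -7*7^i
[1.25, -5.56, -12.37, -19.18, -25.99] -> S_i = 1.25 + -6.81*i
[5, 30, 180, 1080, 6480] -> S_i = 5*6^i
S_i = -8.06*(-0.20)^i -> [-8.06, 1.61, -0.32, 0.06, -0.01]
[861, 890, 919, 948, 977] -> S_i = 861 + 29*i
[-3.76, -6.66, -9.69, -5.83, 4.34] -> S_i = Random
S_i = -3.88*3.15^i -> [-3.88, -12.22, -38.5, -121.27, -382.01]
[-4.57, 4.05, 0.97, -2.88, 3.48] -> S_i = Random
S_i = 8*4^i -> [8, 32, 128, 512, 2048]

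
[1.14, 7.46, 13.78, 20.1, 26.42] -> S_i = 1.14 + 6.32*i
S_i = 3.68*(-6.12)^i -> [3.68, -22.52, 137.83, -843.53, 5162.42]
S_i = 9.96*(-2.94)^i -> [9.96, -29.28, 86.09, -253.11, 744.13]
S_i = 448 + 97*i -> [448, 545, 642, 739, 836]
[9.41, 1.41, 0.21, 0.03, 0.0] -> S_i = 9.41*0.15^i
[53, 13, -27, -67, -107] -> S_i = 53 + -40*i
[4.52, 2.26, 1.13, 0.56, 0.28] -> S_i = 4.52*0.50^i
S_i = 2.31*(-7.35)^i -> [2.31, -16.98, 124.79, -917.22, 6741.57]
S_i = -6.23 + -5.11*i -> [-6.23, -11.34, -16.45, -21.56, -26.67]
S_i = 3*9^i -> [3, 27, 243, 2187, 19683]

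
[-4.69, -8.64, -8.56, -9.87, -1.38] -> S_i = Random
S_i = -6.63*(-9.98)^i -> [-6.63, 66.17, -660.35, 6590.3, -65771.19]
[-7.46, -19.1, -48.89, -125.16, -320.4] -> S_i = -7.46*2.56^i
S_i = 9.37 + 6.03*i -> [9.37, 15.4, 21.43, 27.46, 33.49]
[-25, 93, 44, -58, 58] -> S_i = Random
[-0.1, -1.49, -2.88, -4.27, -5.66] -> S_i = -0.10 + -1.39*i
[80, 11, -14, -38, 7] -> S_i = Random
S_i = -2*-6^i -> [-2, 12, -72, 432, -2592]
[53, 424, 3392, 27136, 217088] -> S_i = 53*8^i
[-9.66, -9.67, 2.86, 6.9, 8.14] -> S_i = Random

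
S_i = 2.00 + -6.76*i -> [2.0, -4.76, -11.52, -18.28, -25.04]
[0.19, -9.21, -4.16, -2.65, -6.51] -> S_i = Random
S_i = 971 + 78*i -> [971, 1049, 1127, 1205, 1283]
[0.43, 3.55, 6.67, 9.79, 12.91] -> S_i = 0.43 + 3.12*i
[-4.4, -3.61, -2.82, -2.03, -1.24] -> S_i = -4.40 + 0.79*i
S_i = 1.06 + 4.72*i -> [1.06, 5.78, 10.5, 15.22, 19.94]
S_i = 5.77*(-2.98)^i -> [5.77, -17.19, 51.24, -152.69, 455.03]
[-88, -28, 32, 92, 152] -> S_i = -88 + 60*i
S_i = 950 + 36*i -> [950, 986, 1022, 1058, 1094]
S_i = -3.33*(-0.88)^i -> [-3.33, 2.93, -2.58, 2.27, -2.0]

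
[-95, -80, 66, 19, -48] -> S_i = Random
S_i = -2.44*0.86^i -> [-2.44, -2.1, -1.8, -1.55, -1.33]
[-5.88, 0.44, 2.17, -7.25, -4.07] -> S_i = Random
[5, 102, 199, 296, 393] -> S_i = 5 + 97*i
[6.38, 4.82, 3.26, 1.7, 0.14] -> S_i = 6.38 + -1.56*i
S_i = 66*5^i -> [66, 330, 1650, 8250, 41250]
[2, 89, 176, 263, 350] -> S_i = 2 + 87*i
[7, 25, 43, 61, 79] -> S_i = 7 + 18*i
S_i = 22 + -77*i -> [22, -55, -132, -209, -286]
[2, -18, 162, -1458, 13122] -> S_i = 2*-9^i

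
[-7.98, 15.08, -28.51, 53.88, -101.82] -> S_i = -7.98*(-1.89)^i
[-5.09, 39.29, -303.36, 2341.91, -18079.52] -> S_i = -5.09*(-7.72)^i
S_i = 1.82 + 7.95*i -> [1.82, 9.77, 17.72, 25.67, 33.62]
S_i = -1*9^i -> [-1, -9, -81, -729, -6561]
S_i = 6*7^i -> [6, 42, 294, 2058, 14406]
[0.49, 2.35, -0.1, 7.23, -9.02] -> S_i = Random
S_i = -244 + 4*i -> [-244, -240, -236, -232, -228]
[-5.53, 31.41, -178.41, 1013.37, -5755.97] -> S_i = -5.53*(-5.68)^i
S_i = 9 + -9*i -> [9, 0, -9, -18, -27]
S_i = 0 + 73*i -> [0, 73, 146, 219, 292]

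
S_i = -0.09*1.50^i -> [-0.09, -0.14, -0.2, -0.3, -0.46]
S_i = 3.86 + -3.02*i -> [3.86, 0.84, -2.18, -5.2, -8.22]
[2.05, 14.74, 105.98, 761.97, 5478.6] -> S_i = 2.05*7.19^i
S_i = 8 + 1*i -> [8, 9, 10, 11, 12]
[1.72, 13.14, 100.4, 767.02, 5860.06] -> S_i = 1.72*7.64^i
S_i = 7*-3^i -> [7, -21, 63, -189, 567]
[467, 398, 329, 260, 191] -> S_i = 467 + -69*i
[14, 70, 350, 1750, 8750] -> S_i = 14*5^i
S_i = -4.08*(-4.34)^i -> [-4.08, 17.71, -76.85, 333.53, -1447.5]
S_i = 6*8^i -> [6, 48, 384, 3072, 24576]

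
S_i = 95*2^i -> [95, 190, 380, 760, 1520]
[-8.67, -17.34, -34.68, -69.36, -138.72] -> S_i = -8.67*2.00^i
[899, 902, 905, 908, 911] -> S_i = 899 + 3*i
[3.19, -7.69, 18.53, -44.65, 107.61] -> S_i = 3.19*(-2.41)^i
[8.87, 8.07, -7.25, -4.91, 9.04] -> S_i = Random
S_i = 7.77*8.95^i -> [7.77, 69.54, 622.4, 5570.45, 49855.51]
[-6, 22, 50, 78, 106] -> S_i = -6 + 28*i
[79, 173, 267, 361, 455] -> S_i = 79 + 94*i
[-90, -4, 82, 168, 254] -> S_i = -90 + 86*i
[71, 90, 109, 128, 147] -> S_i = 71 + 19*i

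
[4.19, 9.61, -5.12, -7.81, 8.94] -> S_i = Random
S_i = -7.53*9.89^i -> [-7.53, -74.47, -736.53, -7284.23, -72041.07]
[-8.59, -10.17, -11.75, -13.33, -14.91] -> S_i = -8.59 + -1.58*i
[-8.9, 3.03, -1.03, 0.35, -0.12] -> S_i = -8.90*(-0.34)^i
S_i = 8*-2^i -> [8, -16, 32, -64, 128]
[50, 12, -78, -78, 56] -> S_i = Random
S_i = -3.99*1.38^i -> [-3.99, -5.51, -7.6, -10.49, -14.47]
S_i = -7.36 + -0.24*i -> [-7.36, -7.6, -7.84, -8.08, -8.32]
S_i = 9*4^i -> [9, 36, 144, 576, 2304]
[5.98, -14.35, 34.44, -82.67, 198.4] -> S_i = 5.98*(-2.40)^i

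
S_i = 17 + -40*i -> [17, -23, -63, -103, -143]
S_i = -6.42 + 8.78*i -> [-6.42, 2.36, 11.14, 19.92, 28.7]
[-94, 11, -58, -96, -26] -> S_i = Random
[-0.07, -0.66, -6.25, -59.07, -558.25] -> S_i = -0.07*9.45^i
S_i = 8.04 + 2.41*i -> [8.04, 10.45, 12.86, 15.27, 17.68]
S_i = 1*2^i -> [1, 2, 4, 8, 16]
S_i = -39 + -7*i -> [-39, -46, -53, -60, -67]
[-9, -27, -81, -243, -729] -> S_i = -9*3^i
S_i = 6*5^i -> [6, 30, 150, 750, 3750]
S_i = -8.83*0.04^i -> [-8.83, -0.35, -0.01, -0.0, -0.0]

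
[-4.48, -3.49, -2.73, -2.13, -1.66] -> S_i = -4.48*0.78^i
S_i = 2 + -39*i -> [2, -37, -76, -115, -154]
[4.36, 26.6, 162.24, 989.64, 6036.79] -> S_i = 4.36*6.10^i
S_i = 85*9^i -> [85, 765, 6885, 61965, 557685]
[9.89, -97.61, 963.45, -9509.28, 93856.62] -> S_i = 9.89*(-9.87)^i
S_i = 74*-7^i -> [74, -518, 3626, -25382, 177674]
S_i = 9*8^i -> [9, 72, 576, 4608, 36864]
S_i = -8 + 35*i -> [-8, 27, 62, 97, 132]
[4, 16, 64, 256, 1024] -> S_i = 4*4^i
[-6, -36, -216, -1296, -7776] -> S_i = -6*6^i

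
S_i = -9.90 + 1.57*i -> [-9.9, -8.33, -6.76, -5.19, -3.62]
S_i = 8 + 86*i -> [8, 94, 180, 266, 352]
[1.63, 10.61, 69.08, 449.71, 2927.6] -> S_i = 1.63*6.51^i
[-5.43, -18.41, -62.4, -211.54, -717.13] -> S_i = -5.43*3.39^i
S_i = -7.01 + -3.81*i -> [-7.01, -10.82, -14.63, -18.44, -22.25]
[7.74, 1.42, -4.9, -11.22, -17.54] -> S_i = 7.74 + -6.32*i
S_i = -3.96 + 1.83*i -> [-3.96, -2.13, -0.3, 1.53, 3.36]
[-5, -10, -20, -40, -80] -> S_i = -5*2^i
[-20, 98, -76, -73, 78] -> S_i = Random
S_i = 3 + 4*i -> [3, 7, 11, 15, 19]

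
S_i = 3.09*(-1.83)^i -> [3.09, -5.65, 10.35, -18.94, 34.65]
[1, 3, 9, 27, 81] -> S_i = 1*3^i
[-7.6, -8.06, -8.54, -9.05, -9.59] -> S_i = -7.60*1.06^i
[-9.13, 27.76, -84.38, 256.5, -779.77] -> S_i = -9.13*(-3.04)^i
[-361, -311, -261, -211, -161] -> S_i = -361 + 50*i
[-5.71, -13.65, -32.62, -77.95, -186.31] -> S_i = -5.71*2.39^i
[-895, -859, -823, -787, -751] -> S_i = -895 + 36*i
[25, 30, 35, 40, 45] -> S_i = 25 + 5*i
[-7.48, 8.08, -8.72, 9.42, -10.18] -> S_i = -7.48*(-1.08)^i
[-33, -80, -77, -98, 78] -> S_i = Random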